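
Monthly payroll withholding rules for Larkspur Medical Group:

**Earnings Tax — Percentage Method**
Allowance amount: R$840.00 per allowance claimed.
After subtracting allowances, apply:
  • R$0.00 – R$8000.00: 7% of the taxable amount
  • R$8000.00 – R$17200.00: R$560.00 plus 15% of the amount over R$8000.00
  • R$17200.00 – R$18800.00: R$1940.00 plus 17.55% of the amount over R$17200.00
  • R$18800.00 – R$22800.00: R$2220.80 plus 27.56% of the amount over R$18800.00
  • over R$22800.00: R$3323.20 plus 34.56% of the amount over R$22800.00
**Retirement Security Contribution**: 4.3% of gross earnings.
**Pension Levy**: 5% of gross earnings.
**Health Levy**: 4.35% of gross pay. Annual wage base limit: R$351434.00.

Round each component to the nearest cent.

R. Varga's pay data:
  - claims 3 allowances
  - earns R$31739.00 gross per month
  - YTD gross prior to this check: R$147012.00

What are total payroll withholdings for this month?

R$9873.99

Earnings Tax: taxable = R$31739.00 − 3×R$840.00 = R$29219.00
  R$3323.20 + 34.56% × (R$29219.00 − R$22800.00) = R$3323.20 + 34.56% × R$6419.00 = R$5541.61
Retirement Security Contribution: 4.3% × R$31739.00 = R$1364.78
Pension Levy: 5% × R$31739.00 = R$1586.95
Health Levy: 4.35% × R$31739.00 = R$1380.65
Total: R$5541.61 + R$1364.78 + R$1586.95 + R$1380.65 = R$9873.99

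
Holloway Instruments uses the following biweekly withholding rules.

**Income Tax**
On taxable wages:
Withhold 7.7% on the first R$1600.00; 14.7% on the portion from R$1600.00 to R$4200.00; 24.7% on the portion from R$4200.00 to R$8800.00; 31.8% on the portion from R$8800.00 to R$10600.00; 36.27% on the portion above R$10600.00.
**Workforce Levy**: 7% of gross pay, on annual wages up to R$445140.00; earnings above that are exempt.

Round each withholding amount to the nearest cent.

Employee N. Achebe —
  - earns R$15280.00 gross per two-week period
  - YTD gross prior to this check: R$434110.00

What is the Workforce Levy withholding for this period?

Workforce Levy: cap R$445140.00 − YTD R$434110.00 = R$11030.00 subject; 7% × R$11030.00 = R$772.10

R$772.10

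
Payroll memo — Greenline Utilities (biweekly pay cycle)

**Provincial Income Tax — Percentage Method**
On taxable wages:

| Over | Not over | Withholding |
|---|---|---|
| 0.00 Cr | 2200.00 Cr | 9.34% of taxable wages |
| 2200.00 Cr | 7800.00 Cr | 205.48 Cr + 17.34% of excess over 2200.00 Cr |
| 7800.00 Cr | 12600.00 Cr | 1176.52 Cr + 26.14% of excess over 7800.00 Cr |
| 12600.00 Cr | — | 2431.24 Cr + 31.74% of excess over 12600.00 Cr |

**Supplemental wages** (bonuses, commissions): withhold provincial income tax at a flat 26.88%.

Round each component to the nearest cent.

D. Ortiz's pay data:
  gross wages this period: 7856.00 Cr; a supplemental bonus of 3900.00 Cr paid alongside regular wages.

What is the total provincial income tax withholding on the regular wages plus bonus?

2239.48 Cr

Provincial Income Tax: taxable = 7856.00 Cr
  1176.52 Cr + 26.14% × (7856.00 Cr − 7800.00 Cr) = 1176.52 Cr + 26.14% × 56.00 Cr = 1191.16 Cr
Supplemental (26.88% flat on bonus): 26.88% × 3900.00 Cr = 1048.32 Cr
Total provincial income tax: 1191.16 Cr + 1048.32 Cr = 2239.48 Cr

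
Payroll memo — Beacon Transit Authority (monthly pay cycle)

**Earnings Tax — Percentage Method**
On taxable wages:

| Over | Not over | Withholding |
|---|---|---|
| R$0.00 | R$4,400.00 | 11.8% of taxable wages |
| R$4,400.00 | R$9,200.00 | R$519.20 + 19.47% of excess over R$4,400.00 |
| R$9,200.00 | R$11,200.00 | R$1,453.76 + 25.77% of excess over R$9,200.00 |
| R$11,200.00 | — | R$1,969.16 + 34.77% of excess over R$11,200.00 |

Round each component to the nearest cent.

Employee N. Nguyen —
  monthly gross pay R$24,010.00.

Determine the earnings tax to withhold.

R$6,423.20

Earnings Tax: taxable = R$24,010.00
  R$1,969.16 + 34.77% × (R$24,010.00 − R$11,200.00) = R$1,969.16 + 34.77% × R$12,810.00 = R$6,423.20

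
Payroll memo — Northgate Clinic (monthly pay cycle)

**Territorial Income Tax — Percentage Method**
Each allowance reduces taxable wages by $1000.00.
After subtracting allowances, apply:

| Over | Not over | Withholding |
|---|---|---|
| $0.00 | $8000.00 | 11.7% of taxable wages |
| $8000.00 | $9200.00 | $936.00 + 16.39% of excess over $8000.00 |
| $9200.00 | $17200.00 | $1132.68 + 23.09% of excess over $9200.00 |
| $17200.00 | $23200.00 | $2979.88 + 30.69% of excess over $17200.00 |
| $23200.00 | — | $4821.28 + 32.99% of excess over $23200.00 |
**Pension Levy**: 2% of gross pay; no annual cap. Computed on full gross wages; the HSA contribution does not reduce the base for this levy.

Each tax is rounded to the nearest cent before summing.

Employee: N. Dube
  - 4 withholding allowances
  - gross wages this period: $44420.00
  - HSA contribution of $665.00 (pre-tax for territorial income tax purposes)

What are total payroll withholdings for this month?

$11171.17

Territorial Income Tax: taxable = $44420.00 − $665.00 − 4×$1000.00 = $39755.00
  $4821.28 + 32.99% × ($39755.00 − $23200.00) = $4821.28 + 32.99% × $16555.00 = $10282.77
Pension Levy: 2% × $44420.00 = $888.40
Total: $10282.77 + $888.40 = $11171.17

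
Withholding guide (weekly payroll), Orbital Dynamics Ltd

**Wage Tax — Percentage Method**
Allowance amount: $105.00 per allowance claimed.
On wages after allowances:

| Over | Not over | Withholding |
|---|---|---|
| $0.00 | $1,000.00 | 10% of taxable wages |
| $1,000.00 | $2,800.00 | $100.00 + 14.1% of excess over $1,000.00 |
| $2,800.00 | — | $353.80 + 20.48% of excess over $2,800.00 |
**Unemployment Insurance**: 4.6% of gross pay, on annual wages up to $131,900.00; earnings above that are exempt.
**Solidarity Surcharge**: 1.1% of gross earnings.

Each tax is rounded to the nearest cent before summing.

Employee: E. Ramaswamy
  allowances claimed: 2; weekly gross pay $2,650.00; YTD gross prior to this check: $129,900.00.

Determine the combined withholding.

Wage Tax: taxable = $2,650.00 − 2×$105.00 = $2,440.00
  $100.00 + 14.1% × ($2,440.00 − $1,000.00) = $100.00 + 14.1% × $1,440.00 = $303.04
Unemployment Insurance: cap $131,900.00 − YTD $129,900.00 = $2,000.00 subject; 4.6% × $2,000.00 = $92.00
Solidarity Surcharge: 1.1% × $2,650.00 = $29.15
Total: $303.04 + $92.00 + $29.15 = $424.19

$424.19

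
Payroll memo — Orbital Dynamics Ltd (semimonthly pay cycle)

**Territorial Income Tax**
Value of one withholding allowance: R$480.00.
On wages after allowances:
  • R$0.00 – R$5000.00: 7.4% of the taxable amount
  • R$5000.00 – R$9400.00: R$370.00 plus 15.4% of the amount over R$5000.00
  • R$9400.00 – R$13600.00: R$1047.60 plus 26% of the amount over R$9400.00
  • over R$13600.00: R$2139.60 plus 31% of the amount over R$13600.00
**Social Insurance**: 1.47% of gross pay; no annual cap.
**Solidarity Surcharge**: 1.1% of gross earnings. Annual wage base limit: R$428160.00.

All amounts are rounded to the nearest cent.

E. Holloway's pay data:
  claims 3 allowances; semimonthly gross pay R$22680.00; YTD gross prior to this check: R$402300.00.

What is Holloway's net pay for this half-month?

Territorial Income Tax: taxable = R$22680.00 − 3×R$480.00 = R$21240.00
  R$2139.60 + 31% × (R$21240.00 − R$13600.00) = R$2139.60 + 31% × R$7640.00 = R$4508.00
Social Insurance: 1.47% × R$22680.00 = R$333.40
Solidarity Surcharge: 1.1% × R$22680.00 = R$249.48
Total withheld: R$4508.00 + R$333.40 + R$249.48 = R$5090.88
Net pay: R$22680.00 − R$5090.88 = R$17589.12

R$17589.12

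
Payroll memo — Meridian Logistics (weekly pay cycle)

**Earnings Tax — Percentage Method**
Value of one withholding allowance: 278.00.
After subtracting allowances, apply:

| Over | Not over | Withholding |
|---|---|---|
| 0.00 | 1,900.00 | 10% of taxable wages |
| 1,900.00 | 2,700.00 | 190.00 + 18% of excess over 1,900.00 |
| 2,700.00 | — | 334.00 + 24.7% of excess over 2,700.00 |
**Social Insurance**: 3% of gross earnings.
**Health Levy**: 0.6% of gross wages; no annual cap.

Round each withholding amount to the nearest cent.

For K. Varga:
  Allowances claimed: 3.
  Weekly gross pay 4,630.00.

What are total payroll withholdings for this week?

Earnings Tax: taxable = 4,630.00 − 3×278.00 = 3,796.00
  334.00 + 24.7% × (3,796.00 − 2,700.00) = 334.00 + 24.7% × 1,096.00 = 604.71
Social Insurance: 3% × 4,630.00 = 138.90
Health Levy: 0.6% × 4,630.00 = 27.78
Total: 604.71 + 138.90 + 27.78 = 771.39

771.39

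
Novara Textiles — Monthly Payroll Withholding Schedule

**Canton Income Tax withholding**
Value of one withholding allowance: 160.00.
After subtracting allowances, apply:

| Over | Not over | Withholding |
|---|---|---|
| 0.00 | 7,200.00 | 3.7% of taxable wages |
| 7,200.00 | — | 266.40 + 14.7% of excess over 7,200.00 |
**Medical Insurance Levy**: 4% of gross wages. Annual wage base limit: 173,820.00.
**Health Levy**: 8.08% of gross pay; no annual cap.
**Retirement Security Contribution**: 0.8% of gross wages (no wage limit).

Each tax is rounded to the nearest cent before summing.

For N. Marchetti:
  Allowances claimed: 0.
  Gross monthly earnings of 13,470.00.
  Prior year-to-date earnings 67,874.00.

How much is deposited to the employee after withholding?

10,546.97

Canton Income Tax: taxable = 13,470.00
  266.40 + 14.7% × (13,470.00 − 7,200.00) = 266.40 + 14.7% × 6,270.00 = 1,188.09
Medical Insurance Levy: 4% × 13,470.00 = 538.80
Health Levy: 8.08% × 13,470.00 = 1,088.38
Retirement Security Contribution: 0.8% × 13,470.00 = 107.76
Total withheld: 1,188.09 + 538.80 + 1,088.38 + 107.76 = 2,923.03
Net pay: 13,470.00 − 2,923.03 = 10,546.97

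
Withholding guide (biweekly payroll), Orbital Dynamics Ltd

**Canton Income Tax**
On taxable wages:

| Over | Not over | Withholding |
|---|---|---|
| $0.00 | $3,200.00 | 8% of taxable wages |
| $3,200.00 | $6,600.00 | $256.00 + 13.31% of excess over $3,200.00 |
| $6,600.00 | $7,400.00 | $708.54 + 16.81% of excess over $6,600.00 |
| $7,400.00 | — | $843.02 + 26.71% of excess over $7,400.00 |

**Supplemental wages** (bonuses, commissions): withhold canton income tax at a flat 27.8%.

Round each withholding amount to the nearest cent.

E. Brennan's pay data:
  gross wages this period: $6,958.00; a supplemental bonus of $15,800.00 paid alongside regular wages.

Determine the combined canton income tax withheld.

Canton Income Tax: taxable = $6,958.00
  $708.54 + 16.81% × ($6,958.00 − $6,600.00) = $708.54 + 16.81% × $358.00 = $768.72
Supplemental (27.8% flat on bonus): 27.8% × $15,800.00 = $4,392.40
Total canton income tax: $768.72 + $4,392.40 = $5,161.12

$5,161.12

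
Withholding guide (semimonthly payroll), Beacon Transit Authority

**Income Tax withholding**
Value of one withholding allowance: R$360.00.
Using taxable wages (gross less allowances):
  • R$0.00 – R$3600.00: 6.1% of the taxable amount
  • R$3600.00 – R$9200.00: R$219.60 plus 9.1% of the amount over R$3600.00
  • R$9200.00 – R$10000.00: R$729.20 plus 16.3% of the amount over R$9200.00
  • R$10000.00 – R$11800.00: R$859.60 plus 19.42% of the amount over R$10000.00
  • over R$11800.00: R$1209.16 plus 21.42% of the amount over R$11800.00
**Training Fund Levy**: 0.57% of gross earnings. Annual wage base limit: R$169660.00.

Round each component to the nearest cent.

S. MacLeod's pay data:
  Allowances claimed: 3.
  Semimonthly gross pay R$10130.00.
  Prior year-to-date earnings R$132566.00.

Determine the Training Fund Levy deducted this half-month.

R$57.74

Training Fund Levy: 0.57% × R$10130.00 = R$57.74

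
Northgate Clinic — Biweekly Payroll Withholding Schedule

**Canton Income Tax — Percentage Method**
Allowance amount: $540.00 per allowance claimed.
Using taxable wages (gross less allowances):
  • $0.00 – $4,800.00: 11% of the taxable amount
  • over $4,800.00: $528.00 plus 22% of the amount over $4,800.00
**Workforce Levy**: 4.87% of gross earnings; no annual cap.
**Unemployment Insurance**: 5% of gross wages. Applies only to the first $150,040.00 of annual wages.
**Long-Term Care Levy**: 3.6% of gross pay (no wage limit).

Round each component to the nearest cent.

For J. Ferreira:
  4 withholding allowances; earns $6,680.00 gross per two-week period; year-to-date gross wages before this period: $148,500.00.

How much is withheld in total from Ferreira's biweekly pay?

Canton Income Tax: taxable = $6,680.00 − 4×$540.00 = $4,520.00
  11% × $4,520.00 = $497.20
Workforce Levy: 4.87% × $6,680.00 = $325.32
Unemployment Insurance: cap $150,040.00 − YTD $148,500.00 = $1,540.00 subject; 5% × $1,540.00 = $77.00
Long-Term Care Levy: 3.6% × $6,680.00 = $240.48
Total: $497.20 + $325.32 + $77.00 + $240.48 = $1,140.00

$1,140.00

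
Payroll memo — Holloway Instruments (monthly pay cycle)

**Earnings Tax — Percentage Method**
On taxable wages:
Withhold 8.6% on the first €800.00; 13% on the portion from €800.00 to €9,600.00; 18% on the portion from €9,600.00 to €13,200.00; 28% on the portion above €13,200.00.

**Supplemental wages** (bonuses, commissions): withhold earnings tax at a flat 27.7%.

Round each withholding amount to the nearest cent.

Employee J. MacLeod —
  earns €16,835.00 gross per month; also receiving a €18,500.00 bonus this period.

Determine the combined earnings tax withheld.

Earnings Tax: taxable = €16,835.00
  €1,860.80 + 28% × (€16,835.00 − €13,200.00) = €1,860.80 + 28% × €3,635.00 = €2,878.60
Supplemental (27.7% flat on bonus): 27.7% × €18,500.00 = €5,124.50
Total earnings tax: €2,878.60 + €5,124.50 = €8,003.10

€8,003.10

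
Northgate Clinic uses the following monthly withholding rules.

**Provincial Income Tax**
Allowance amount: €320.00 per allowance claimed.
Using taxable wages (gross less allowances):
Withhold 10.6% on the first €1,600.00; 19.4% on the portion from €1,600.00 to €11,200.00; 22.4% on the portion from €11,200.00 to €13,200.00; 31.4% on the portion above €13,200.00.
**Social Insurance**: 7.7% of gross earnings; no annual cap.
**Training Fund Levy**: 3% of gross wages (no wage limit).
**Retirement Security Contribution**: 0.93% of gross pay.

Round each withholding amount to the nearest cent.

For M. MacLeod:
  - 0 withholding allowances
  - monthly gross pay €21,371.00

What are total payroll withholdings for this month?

€7,531.14

Provincial Income Tax: taxable = €21,371.00
  €2,480.00 + 31.4% × (€21,371.00 − €13,200.00) = €2,480.00 + 31.4% × €8,171.00 = €5,045.69
Social Insurance: 7.7% × €21,371.00 = €1,645.57
Training Fund Levy: 3% × €21,371.00 = €641.13
Retirement Security Contribution: 0.93% × €21,371.00 = €198.75
Total: €5,045.69 + €1,645.57 + €641.13 + €198.75 = €7,531.14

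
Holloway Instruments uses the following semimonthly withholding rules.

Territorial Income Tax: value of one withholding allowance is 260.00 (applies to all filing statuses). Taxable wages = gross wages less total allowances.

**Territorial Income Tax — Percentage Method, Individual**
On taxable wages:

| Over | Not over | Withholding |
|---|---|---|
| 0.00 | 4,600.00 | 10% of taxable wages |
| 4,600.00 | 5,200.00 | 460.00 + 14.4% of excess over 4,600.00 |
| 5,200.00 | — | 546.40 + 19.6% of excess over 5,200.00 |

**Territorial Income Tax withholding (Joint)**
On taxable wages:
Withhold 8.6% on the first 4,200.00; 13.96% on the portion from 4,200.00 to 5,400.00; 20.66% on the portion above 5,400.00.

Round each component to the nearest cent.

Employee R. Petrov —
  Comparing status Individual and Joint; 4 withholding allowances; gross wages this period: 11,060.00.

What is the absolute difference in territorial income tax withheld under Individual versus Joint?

Territorial Income Tax (Individual): taxable = 11,060.00 − 4×260.00 = 10,020.00
  546.40 + 19.6% × (10,020.00 − 5,200.00) = 546.40 + 19.6% × 4,820.00 = 1,491.12
Territorial Income Tax (Joint): taxable = 11,060.00 − 4×260.00 = 10,020.00
  528.72 + 20.66% × (10,020.00 − 5,400.00) = 528.72 + 20.66% × 4,620.00 = 1,483.21
Difference: |1,491.12 − 1,483.21| = 7.91 (higher under Individual)

7.91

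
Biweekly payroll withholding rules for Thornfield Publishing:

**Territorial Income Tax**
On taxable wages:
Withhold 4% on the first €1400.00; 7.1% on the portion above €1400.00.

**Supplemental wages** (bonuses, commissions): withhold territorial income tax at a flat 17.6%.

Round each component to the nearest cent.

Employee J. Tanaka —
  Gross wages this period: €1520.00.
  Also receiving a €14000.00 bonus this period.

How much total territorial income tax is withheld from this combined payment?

€2528.52

Territorial Income Tax: taxable = €1520.00
  €56.00 + 7.1% × (€1520.00 − €1400.00) = €56.00 + 7.1% × €120.00 = €64.52
Supplemental (17.6% flat on bonus): 17.6% × €14000.00 = €2464.00
Total territorial income tax: €64.52 + €2464.00 = €2528.52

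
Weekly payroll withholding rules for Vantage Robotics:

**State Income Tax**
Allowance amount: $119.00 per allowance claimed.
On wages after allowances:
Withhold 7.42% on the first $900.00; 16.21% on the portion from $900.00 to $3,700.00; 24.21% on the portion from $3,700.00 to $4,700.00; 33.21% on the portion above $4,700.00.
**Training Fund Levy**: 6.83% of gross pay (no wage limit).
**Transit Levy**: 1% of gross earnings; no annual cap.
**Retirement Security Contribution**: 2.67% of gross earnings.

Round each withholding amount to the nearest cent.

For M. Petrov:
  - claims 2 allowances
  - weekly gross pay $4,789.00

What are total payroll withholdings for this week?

State Income Tax: taxable = $4,789.00 − 2×$119.00 = $4,551.00
  $520.66 + 24.21% × ($4,551.00 − $3,700.00) = $520.66 + 24.21% × $851.00 = $726.69
Training Fund Levy: 6.83% × $4,789.00 = $327.09
Transit Levy: 1% × $4,789.00 = $47.89
Retirement Security Contribution: 2.67% × $4,789.00 = $127.87
Total: $726.69 + $327.09 + $47.89 + $127.87 = $1,229.54

$1,229.54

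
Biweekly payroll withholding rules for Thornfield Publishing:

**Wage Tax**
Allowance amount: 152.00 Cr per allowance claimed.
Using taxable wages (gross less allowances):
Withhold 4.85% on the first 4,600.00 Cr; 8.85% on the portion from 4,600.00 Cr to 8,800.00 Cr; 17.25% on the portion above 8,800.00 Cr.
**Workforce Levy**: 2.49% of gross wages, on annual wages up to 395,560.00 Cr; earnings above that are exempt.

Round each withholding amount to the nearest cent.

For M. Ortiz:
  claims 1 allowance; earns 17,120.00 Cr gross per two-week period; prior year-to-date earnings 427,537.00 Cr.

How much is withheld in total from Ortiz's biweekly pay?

2,003.78 Cr

Wage Tax: taxable = 17,120.00 Cr − 1×152.00 Cr = 16,968.00 Cr
  594.80 Cr + 17.25% × (16,968.00 Cr − 8,800.00 Cr) = 594.80 Cr + 17.25% × 8,168.00 Cr = 2,003.78 Cr
Workforce Levy: YTD 427,537.00 Cr ≥ cap 395,560.00 Cr → 0.00 Cr
Total: 2,003.78 Cr + 0.00 Cr = 2,003.78 Cr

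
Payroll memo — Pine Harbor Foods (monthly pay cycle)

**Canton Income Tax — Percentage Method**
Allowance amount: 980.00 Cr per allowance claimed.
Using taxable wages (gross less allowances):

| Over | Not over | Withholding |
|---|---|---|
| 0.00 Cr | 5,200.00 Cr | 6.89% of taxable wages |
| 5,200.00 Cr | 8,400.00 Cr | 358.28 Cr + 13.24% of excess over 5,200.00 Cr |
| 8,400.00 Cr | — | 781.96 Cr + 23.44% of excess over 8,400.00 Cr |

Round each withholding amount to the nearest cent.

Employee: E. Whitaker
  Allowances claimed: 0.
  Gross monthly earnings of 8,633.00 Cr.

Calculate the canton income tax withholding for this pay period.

Canton Income Tax: taxable = 8,633.00 Cr
  781.96 Cr + 23.44% × (8,633.00 Cr − 8,400.00 Cr) = 781.96 Cr + 23.44% × 233.00 Cr = 836.58 Cr

836.58 Cr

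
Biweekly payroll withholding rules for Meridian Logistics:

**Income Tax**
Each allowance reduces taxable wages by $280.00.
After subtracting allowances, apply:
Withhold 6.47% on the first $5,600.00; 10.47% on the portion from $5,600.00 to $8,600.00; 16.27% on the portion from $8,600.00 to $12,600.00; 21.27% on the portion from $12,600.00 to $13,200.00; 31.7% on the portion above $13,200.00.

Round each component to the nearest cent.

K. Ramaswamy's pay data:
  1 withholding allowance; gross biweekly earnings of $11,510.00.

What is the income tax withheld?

$1,104.32

Income Tax: taxable = $11,510.00 − 1×$280.00 = $11,230.00
  $676.42 + 16.27% × ($11,230.00 − $8,600.00) = $676.42 + 16.27% × $2,630.00 = $1,104.32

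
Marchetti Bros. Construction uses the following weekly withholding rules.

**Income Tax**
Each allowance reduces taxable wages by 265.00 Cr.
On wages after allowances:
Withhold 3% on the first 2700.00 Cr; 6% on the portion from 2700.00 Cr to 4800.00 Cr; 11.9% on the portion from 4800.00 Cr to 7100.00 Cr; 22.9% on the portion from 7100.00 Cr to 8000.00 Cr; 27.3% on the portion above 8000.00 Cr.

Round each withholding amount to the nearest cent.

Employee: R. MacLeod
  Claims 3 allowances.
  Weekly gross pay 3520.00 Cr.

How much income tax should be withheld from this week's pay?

Income Tax: taxable = 3520.00 Cr − 3×265.00 Cr = 2725.00 Cr
  81.00 Cr + 6% × (2725.00 Cr − 2700.00 Cr) = 81.00 Cr + 6% × 25.00 Cr = 82.50 Cr

82.50 Cr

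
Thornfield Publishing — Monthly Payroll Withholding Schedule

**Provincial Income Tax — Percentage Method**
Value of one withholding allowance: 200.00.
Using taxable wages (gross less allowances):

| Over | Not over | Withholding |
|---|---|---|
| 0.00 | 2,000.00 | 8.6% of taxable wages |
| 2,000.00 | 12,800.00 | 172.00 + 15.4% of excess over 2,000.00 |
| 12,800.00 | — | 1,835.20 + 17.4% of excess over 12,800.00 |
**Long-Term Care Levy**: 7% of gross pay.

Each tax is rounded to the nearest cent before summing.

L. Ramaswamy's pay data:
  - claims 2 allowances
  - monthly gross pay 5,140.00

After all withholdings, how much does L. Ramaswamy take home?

Provincial Income Tax: taxable = 5,140.00 − 2×200.00 = 4,740.00
  172.00 + 15.4% × (4,740.00 − 2,000.00) = 172.00 + 15.4% × 2,740.00 = 593.96
Long-Term Care Levy: 7% × 5,140.00 = 359.80
Total withheld: 593.96 + 359.80 = 953.76
Net pay: 5,140.00 − 953.76 = 4,186.24

4,186.24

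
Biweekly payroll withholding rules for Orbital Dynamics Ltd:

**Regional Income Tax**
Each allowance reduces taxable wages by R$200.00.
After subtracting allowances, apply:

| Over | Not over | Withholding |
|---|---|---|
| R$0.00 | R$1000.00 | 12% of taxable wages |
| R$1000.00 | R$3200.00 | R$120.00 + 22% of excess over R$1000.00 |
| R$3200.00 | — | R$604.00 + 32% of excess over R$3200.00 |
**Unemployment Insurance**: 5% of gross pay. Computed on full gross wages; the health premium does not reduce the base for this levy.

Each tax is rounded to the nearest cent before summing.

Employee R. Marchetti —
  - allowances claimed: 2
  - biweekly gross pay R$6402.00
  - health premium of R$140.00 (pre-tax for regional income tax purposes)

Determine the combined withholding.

R$1775.94

Regional Income Tax: taxable = R$6402.00 − R$140.00 − 2×R$200.00 = R$5862.00
  R$604.00 + 32% × (R$5862.00 − R$3200.00) = R$604.00 + 32% × R$2662.00 = R$1455.84
Unemployment Insurance: 5% × R$6402.00 = R$320.10
Total: R$1455.84 + R$320.10 = R$1775.94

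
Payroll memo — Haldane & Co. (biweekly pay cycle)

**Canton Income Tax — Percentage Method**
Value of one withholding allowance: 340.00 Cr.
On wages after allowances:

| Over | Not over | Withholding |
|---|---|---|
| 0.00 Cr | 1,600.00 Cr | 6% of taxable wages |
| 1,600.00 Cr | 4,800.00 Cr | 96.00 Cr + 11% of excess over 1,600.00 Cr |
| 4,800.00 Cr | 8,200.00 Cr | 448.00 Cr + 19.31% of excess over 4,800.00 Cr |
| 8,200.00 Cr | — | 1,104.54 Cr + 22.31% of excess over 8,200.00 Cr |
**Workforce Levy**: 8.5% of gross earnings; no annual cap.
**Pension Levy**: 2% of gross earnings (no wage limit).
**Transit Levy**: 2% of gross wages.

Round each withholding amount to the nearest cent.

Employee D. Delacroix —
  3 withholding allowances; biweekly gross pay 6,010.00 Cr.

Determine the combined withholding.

1,235.94 Cr

Canton Income Tax: taxable = 6,010.00 Cr − 3×340.00 Cr = 4,990.00 Cr
  448.00 Cr + 19.31% × (4,990.00 Cr − 4,800.00 Cr) = 448.00 Cr + 19.31% × 190.00 Cr = 484.69 Cr
Workforce Levy: 8.5% × 6,010.00 Cr = 510.85 Cr
Pension Levy: 2% × 6,010.00 Cr = 120.20 Cr
Transit Levy: 2% × 6,010.00 Cr = 120.20 Cr
Total: 484.69 Cr + 510.85 Cr + 120.20 Cr + 120.20 Cr = 1,235.94 Cr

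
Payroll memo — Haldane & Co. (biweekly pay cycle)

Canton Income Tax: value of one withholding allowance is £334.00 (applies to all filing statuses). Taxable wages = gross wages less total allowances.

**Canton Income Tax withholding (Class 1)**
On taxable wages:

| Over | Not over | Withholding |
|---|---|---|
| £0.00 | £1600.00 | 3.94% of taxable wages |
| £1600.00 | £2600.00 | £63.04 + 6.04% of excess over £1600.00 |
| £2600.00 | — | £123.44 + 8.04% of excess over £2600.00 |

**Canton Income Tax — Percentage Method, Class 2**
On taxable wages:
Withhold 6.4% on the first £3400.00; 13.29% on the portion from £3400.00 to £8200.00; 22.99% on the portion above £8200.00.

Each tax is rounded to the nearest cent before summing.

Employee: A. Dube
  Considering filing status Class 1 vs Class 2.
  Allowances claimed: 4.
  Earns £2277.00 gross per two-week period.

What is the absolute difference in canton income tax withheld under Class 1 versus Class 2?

Canton Income Tax (Class 1): taxable = £2277.00 − 4×£334.00 = £941.00
  3.94% × £941.00 = £37.08
Canton Income Tax (Class 2): taxable = £2277.00 − 4×£334.00 = £941.00
  6.4% × £941.00 = £60.22
Difference: |£37.08 − £60.22| = £23.14 (higher under Class 2)

£23.14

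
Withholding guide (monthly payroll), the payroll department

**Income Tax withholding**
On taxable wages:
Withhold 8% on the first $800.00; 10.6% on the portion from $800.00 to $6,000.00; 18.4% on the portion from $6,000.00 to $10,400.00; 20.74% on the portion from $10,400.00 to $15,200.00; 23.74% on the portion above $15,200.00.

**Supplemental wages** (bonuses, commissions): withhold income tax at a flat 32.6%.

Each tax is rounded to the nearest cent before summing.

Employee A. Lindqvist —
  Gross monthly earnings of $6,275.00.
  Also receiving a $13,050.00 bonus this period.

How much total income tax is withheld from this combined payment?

$4,920.10

Income Tax: taxable = $6,275.00
  $615.20 + 18.4% × ($6,275.00 − $6,000.00) = $615.20 + 18.4% × $275.00 = $665.80
Supplemental (32.6% flat on bonus): 32.6% × $13,050.00 = $4,254.30
Total income tax: $665.80 + $4,254.30 = $4,920.10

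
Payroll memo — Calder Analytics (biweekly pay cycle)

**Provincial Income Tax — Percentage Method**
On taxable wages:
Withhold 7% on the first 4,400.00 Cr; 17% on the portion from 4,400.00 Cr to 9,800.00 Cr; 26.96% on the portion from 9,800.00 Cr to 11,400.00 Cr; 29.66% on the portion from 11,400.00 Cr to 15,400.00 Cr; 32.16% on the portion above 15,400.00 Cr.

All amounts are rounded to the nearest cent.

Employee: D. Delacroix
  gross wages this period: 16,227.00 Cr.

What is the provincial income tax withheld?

Provincial Income Tax: taxable = 16,227.00 Cr
  2,843.76 Cr + 32.16% × (16,227.00 Cr − 15,400.00 Cr) = 2,843.76 Cr + 32.16% × 827.00 Cr = 3,109.72 Cr

3,109.72 Cr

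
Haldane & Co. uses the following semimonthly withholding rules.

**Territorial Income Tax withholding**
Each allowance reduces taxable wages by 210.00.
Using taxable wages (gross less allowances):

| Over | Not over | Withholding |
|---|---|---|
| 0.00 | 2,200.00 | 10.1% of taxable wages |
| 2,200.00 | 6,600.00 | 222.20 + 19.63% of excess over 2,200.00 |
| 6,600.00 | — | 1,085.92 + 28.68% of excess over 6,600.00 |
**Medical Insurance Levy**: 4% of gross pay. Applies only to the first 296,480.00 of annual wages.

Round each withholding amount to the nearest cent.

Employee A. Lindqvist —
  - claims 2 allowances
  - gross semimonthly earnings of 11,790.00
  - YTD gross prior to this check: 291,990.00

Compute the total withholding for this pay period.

2,633.56

Territorial Income Tax: taxable = 11,790.00 − 2×210.00 = 11,370.00
  1,085.92 + 28.68% × (11,370.00 − 6,600.00) = 1,085.92 + 28.68% × 4,770.00 = 2,453.96
Medical Insurance Levy: cap 296,480.00 − YTD 291,990.00 = 4,490.00 subject; 4% × 4,490.00 = 179.60
Total: 2,453.96 + 179.60 = 2,633.56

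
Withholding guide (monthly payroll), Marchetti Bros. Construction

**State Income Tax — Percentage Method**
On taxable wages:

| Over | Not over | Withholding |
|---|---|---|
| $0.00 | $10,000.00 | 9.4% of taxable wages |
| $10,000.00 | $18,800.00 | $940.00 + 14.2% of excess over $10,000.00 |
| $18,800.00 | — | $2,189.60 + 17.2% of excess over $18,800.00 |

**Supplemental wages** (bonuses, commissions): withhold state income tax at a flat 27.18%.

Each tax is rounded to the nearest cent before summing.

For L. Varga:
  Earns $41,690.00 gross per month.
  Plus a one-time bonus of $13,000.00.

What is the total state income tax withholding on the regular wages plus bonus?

$9,660.08

State Income Tax: taxable = $41,690.00
  $2,189.60 + 17.2% × ($41,690.00 − $18,800.00) = $2,189.60 + 17.2% × $22,890.00 = $6,126.68
Supplemental (27.18% flat on bonus): 27.18% × $13,000.00 = $3,533.40
Total state income tax: $6,126.68 + $3,533.40 = $9,660.08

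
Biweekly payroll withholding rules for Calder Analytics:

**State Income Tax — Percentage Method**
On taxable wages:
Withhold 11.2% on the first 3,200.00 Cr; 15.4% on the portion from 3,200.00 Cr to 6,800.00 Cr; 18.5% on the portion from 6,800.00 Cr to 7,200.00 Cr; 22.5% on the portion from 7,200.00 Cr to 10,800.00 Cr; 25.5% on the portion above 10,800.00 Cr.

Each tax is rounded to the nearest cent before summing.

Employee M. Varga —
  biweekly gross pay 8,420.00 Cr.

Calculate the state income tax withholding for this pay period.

State Income Tax: taxable = 8,420.00 Cr
  986.80 Cr + 22.5% × (8,420.00 Cr − 7,200.00 Cr) = 986.80 Cr + 22.5% × 1,220.00 Cr = 1,261.30 Cr

1,261.30 Cr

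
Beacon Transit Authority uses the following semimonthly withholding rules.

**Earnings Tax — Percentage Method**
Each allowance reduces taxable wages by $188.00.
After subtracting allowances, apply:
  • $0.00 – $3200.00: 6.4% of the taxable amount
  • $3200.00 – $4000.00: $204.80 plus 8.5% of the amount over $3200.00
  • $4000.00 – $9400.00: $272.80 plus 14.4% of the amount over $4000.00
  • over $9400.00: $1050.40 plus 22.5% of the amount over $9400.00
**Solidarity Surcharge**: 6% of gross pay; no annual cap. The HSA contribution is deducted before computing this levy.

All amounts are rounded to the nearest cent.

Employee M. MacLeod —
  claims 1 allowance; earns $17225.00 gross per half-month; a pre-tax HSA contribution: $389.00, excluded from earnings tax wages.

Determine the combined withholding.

$3691.36

Earnings Tax: taxable = $17225.00 − $389.00 − 1×$188.00 = $16648.00
  $1050.40 + 22.5% × ($16648.00 − $9400.00) = $1050.40 + 22.5% × $7248.00 = $2681.20
Solidarity Surcharge: 6% × $16836.00 = $1010.16
Total: $2681.20 + $1010.16 = $3691.36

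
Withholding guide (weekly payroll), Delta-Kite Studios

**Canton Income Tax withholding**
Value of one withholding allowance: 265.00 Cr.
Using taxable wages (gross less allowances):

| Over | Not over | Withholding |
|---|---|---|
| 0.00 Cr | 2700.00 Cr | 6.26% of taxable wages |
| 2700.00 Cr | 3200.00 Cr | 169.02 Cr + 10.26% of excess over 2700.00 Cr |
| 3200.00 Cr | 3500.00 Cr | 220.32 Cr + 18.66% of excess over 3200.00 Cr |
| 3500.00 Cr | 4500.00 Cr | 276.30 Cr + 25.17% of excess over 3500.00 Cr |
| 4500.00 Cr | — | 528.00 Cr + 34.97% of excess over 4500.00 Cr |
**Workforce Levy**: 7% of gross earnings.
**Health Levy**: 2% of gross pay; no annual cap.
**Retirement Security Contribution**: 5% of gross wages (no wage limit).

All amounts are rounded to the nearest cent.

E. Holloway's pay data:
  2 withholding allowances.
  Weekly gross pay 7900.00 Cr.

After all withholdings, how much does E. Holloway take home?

Canton Income Tax: taxable = 7900.00 Cr − 2×265.00 Cr = 7370.00 Cr
  528.00 Cr + 34.97% × (7370.00 Cr − 4500.00 Cr) = 528.00 Cr + 34.97% × 2870.00 Cr = 1531.64 Cr
Workforce Levy: 7% × 7900.00 Cr = 553.00 Cr
Health Levy: 2% × 7900.00 Cr = 158.00 Cr
Retirement Security Contribution: 5% × 7900.00 Cr = 395.00 Cr
Total withheld: 1531.64 Cr + 553.00 Cr + 158.00 Cr + 395.00 Cr = 2637.64 Cr
Net pay: 7900.00 Cr − 2637.64 Cr = 5262.36 Cr

5262.36 Cr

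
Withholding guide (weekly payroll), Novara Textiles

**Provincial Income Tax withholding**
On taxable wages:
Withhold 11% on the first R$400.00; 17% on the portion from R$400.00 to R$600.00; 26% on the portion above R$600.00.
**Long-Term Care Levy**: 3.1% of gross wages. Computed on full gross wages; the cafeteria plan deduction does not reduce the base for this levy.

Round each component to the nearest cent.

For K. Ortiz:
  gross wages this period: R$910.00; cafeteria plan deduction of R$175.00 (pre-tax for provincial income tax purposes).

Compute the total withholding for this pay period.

Provincial Income Tax: taxable = R$910.00 − R$175.00 = R$735.00
  R$78.00 + 26% × (R$735.00 − R$600.00) = R$78.00 + 26% × R$135.00 = R$113.10
Long-Term Care Levy: 3.1% × R$910.00 = R$28.21
Total: R$113.10 + R$28.21 = R$141.31

R$141.31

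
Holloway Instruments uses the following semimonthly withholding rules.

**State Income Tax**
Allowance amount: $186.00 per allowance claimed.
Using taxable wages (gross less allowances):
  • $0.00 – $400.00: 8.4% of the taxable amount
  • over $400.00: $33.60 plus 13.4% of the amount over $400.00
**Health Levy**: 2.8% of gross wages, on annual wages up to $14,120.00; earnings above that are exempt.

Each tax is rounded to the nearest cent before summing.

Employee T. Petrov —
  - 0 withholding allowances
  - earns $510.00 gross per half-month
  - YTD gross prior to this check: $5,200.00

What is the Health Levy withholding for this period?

Health Levy: 2.8% × $510.00 = $14.28

$14.28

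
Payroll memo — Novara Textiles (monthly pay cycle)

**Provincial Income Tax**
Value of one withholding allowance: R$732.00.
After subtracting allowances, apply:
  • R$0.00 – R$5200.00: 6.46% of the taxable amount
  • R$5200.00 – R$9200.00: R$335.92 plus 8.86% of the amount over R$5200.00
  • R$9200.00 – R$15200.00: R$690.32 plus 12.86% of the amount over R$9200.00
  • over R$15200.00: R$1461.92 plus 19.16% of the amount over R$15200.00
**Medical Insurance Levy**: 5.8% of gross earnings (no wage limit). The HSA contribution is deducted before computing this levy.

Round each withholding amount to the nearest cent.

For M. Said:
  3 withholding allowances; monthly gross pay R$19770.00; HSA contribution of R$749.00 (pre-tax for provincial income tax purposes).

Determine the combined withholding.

R$2876.49

Provincial Income Tax: taxable = R$19770.00 − R$749.00 − 3×R$732.00 = R$16825.00
  R$1461.92 + 19.16% × (R$16825.00 − R$15200.00) = R$1461.92 + 19.16% × R$1625.00 = R$1773.27
Medical Insurance Levy: 5.8% × R$19021.00 = R$1103.22
Total: R$1773.27 + R$1103.22 = R$2876.49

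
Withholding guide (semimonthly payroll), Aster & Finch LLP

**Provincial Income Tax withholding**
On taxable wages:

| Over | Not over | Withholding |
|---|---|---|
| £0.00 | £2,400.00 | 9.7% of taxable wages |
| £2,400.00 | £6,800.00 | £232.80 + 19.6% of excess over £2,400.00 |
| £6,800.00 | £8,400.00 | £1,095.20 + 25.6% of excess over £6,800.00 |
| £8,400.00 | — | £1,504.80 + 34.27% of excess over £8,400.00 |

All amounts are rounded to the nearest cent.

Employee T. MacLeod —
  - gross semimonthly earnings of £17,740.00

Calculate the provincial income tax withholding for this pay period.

£4,705.62

Provincial Income Tax: taxable = £17,740.00
  £1,504.80 + 34.27% × (£17,740.00 − £8,400.00) = £1,504.80 + 34.27% × £9,340.00 = £4,705.62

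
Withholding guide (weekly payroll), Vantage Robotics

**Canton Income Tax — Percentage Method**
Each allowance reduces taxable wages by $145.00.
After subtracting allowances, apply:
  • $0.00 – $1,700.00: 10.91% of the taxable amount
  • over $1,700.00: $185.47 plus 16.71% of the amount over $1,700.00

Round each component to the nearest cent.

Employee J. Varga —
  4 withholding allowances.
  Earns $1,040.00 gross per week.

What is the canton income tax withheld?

$50.19

Canton Income Tax: taxable = $1,040.00 − 4×$145.00 = $460.00
  10.91% × $460.00 = $50.19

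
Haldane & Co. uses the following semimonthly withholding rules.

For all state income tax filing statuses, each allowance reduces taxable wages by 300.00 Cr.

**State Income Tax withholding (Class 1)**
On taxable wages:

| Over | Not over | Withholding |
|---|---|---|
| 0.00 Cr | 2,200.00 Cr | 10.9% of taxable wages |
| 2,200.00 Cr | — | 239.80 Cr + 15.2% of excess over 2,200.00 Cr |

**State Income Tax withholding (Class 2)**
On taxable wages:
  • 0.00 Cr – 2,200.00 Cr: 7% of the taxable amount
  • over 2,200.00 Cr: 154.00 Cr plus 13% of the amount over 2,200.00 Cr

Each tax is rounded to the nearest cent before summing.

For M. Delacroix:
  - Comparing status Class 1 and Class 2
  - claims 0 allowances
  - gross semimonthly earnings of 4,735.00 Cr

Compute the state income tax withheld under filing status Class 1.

625.12 Cr

State Income Tax (Class 1): taxable = 4,735.00 Cr
  239.80 Cr + 15.2% × (4,735.00 Cr − 2,200.00 Cr) = 239.80 Cr + 15.2% × 2,535.00 Cr = 625.12 Cr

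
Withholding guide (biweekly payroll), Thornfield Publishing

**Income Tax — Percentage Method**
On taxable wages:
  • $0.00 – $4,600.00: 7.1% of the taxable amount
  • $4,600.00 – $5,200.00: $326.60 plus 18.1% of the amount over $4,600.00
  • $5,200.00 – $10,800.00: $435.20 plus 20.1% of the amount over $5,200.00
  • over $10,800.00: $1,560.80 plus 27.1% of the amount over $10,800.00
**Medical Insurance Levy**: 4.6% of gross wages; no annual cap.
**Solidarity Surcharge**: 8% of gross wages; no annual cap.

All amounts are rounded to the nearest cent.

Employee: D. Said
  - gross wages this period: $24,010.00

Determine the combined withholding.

Income Tax: taxable = $24,010.00
  $1,560.80 + 27.1% × ($24,010.00 − $10,800.00) = $1,560.80 + 27.1% × $13,210.00 = $5,140.71
Medical Insurance Levy: 4.6% × $24,010.00 = $1,104.46
Solidarity Surcharge: 8% × $24,010.00 = $1,920.80
Total: $5,140.71 + $1,104.46 + $1,920.80 = $8,165.97

$8,165.97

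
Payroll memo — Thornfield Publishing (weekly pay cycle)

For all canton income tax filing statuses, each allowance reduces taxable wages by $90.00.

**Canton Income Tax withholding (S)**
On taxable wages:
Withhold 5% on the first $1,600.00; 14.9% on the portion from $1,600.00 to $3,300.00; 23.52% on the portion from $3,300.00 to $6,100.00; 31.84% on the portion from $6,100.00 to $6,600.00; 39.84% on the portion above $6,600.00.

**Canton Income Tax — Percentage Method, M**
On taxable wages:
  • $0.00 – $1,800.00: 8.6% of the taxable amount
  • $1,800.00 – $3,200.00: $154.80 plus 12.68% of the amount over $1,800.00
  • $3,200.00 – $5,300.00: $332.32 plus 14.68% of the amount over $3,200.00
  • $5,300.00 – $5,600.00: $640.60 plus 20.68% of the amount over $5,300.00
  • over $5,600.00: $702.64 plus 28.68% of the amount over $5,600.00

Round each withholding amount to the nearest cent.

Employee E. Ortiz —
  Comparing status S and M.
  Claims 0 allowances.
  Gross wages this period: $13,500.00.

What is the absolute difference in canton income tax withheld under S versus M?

$931.66

Canton Income Tax (S): taxable = $13,500.00
  $1,151.06 + 39.84% × ($13,500.00 − $6,600.00) = $1,151.06 + 39.84% × $6,900.00 = $3,900.02
Canton Income Tax (M): taxable = $13,500.00
  $702.64 + 28.68% × ($13,500.00 − $5,600.00) = $702.64 + 28.68% × $7,900.00 = $2,968.36
Difference: |$3,900.02 − $2,968.36| = $931.66 (higher under S)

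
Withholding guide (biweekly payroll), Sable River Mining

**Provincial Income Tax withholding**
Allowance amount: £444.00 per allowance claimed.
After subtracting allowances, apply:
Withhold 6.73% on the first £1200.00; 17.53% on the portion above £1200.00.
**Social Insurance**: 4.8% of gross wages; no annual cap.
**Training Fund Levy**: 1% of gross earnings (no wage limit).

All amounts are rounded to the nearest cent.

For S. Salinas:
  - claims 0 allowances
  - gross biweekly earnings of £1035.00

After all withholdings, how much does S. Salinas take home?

Provincial Income Tax: taxable = £1035.00
  6.73% × £1035.00 = £69.66
Social Insurance: 4.8% × £1035.00 = £49.68
Training Fund Levy: 1% × £1035.00 = £10.35
Total withheld: £69.66 + £49.68 + £10.35 = £129.69
Net pay: £1035.00 − £129.69 = £905.31

£905.31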